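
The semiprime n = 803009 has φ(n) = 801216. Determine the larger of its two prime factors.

937

φ(n) = (p−1)(q−1) = n − (p+q) + 1, so p + q = 803009 − 801216 + 1 = 1794.
p and q are the roots of t² − 1794t + 803009 = 0.
Discriminant: 1794² − 4·803009 = 3218436 − 3212036 = 6400; √6400 = 80.
q = (1794 − 80)/2 = 857, p = (1794 + 80)/2 = 937.
Check: 857 · 937 = 803009.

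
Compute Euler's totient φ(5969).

5796

Factor: 5969 = 47 · 127.
φ(5969) = (47−1) · (127−1) = 46 · 126 = 5796.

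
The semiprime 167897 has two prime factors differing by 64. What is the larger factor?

Since p = q + 64, we have 167897 = q(q + 64), so q² + 64q − 167897 = 0.
Discriminant: 64² + 4·167897 = 4096 + 671588 = 675684; √675684 = 822.
q = (−64 + 822)/2 = 379, and p = q + 64 = 443.
Check: 379 · 443 = 167897.

443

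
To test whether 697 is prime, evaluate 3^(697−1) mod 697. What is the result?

3^1 ≡ 3 (mod 697)
3^2 ≡ 3^2 = 9 ≡ 9 (mod 697)
3^4 ≡ 9^2 = 81 ≡ 81 (mod 697)
3^8 ≡ 81^2 = 6561 ≡ 288 (mod 697)
3^16 ≡ 288^2 = 82944 ≡ 1 (mod 697)
3^32 ≡ 1^2 = 1 ≡ 1 (mod 697)
3^64 ≡ 1^2 = 1 ≡ 1 (mod 697)
3^128 ≡ 1^2 = 1 ≡ 1 (mod 697)
3^256 ≡ 1^2 = 1 ≡ 1 (mod 697)
3^512 ≡ 1^2 = 1 ≡ 1 (mod 697)
696 = 512 + 128 + 32 + 16 + 8 in binary powers of 2.
So 3^696 ≡ 1 · 1 · 1 · 1 · 288 ≡ 288 (mod 697).
Since 288 ≠ 1, base 3 is a Fermat witness: 697 is composite.

288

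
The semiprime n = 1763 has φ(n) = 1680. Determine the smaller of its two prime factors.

φ(n) = (p−1)(q−1) = n − (p+q) + 1, so p + q = 1763 − 1680 + 1 = 84.
p and q are the roots of t² − 84t + 1763 = 0.
Discriminant: 84² − 4·1763 = 7056 − 7052 = 4; √4 = 2.
q = (84 − 2)/2 = 41, p = (84 + 2)/2 = 43.
Check: 41 · 43 = 1763.

41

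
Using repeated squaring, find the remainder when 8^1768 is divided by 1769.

935

8^1 ≡ 8 (mod 1769)
8^2 ≡ 8^2 = 64 ≡ 64 (mod 1769)
8^4 ≡ 64^2 = 4096 ≡ 558 (mod 1769)
8^8 ≡ 558^2 = 311364 ≡ 20 (mod 1769)
8^16 ≡ 20^2 = 400 ≡ 400 (mod 1769)
8^32 ≡ 400^2 = 160000 ≡ 790 (mod 1769)
8^64 ≡ 790^2 = 624100 ≡ 1412 (mod 1769)
8^128 ≡ 1412^2 = 1993744 ≡ 81 (mod 1769)
8^256 ≡ 81^2 = 6561 ≡ 1254 (mod 1769)
8^512 ≡ 1254^2 = 1572516 ≡ 1644 (mod 1769)
8^1024 ≡ 1644^2 = 2702736 ≡ 1473 (mod 1769)
1768 = 1024 + 512 + 128 + 64 + 32 + 8 in binary powers of 2.
So 8^1768 ≡ 1473 · 1644 · 81 · 1412 · 790 · 20 ≡ 935 (mod 1769).
Since 935 ≠ 1, base 8 is a Fermat witness: 1769 is composite.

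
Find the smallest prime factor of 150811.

150811 is odd.
Digit sum 16, not divisible by 3.
Ends in 1: not divisible by 5.
7: 150811 = 7·21544 + 3
11: 150811 = 11·13710 + 1
13: 150811 = 13·11600 + 11
17: 150811 = 17·8871 + 4
19: 150811 = 19·7937 + 8
23: 150811 = 23·6557

23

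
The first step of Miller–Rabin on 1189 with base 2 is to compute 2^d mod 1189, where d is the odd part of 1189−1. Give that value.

282

1189 − 1 = 1188 = 2^2 · 297, so d = 297.
2^1 ≡ 2 (mod 1189)
2^2 ≡ 2^2 = 4 ≡ 4 (mod 1189)
2^4 ≡ 4^2 = 16 ≡ 16 (mod 1189)
2^8 ≡ 16^2 = 256 ≡ 256 (mod 1189)
2^16 ≡ 256^2 = 65536 ≡ 141 (mod 1189)
2^32 ≡ 141^2 = 19881 ≡ 857 (mod 1189)
2^64 ≡ 857^2 = 734449 ≡ 836 (mod 1189)
2^128 ≡ 836^2 = 698896 ≡ 953 (mod 1189)
2^256 ≡ 953^2 = 908209 ≡ 1002 (mod 1189)
297 = 256 + 32 + 8 + 1 in binary powers of 2.
So 2^297 ≡ 1002 · 857 · 256 · 2 ≡ 282 (mod 1189).
Squaring chain: 282 → 1050; never reaches −1, so base 2 is a Miller–Rabin witness that 1189 is composite.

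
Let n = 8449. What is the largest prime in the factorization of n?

71

8449 = 7 · 1207
1207 = 17 · 71
71 is prime.
So 8449 = 7 · 17 · 71; the largest prime factor is 71.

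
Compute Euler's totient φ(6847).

Factor: 6847 = 41 · 167.
φ(6847) = (41−1) · (167−1) = 40 · 166 = 6640.

6640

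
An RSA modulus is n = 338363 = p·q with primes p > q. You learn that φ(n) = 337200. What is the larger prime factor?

601

φ(n) = (p−1)(q−1) = n − (p+q) + 1, so p + q = 338363 − 337200 + 1 = 1164.
p and q are the roots of t² − 1164t + 338363 = 0.
Discriminant: 1164² − 4·338363 = 1354896 − 1353452 = 1444; √1444 = 38.
q = (1164 − 38)/2 = 563, p = (1164 + 38)/2 = 601.
Check: 563 · 601 = 338363.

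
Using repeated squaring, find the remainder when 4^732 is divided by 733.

1

4^1 ≡ 4 (mod 733)
4^2 ≡ 4^2 = 16 ≡ 16 (mod 733)
4^4 ≡ 16^2 = 256 ≡ 256 (mod 733)
4^8 ≡ 256^2 = 65536 ≡ 299 (mod 733)
4^16 ≡ 299^2 = 89401 ≡ 708 (mod 733)
4^32 ≡ 708^2 = 501264 ≡ 625 (mod 733)
4^64 ≡ 625^2 = 390625 ≡ 669 (mod 733)
4^128 ≡ 669^2 = 447561 ≡ 431 (mod 733)
4^256 ≡ 431^2 = 185761 ≡ 312 (mod 733)
4^512 ≡ 312^2 = 97344 ≡ 588 (mod 733)
732 = 512 + 128 + 64 + 16 + 8 + 4 in binary powers of 2.
So 4^732 ≡ 588 · 431 · 669 · 708 · 299 · 256 ≡ 1 (mod 733).
Since the result is 1, base 4 gives no evidence that 733 is composite.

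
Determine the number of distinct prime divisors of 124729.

4

124729 = 11 · 11339
11339 = 17 · 667
667 = 23 · 29
124729 = 11 · 17 · 23 · 29, which has 4 distinct prime factors.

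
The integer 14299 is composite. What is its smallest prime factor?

79

14299 is odd.
Digit sum 25, not divisible by 3.
Ends in 9: not divisible by 5.
7: 14299 = 7·2042 + 5
11: 14299 = 11·1299 + 10
13: 14299 = 13·1099 + 12
17: 14299 = 17·841 + 2
19: 14299 = 19·752 + 11
23: 14299 = 23·621 + 16
29: 14299 = 29·493 + 2
31: 14299 = 31·461 + 8
37: 14299 = 37·386 + 17
41: 14299 = 41·348 + 31
43: 14299 = 43·332 + 23
47: 14299 = 47·304 + 11
53: 14299 = 53·269 + 42
59: 14299 = 59·242 + 21
61: 14299 = 61·234 + 25
67: 14299 = 67·213 + 28
71: 14299 = 71·201 + 28
73: 14299 = 73·195 + 64
79: 14299 = 79·181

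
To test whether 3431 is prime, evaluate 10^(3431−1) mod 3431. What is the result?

10^1 ≡ 10 (mod 3431)
10^2 ≡ 10^2 = 100 ≡ 100 (mod 3431)
10^4 ≡ 100^2 = 10000 ≡ 3138 (mod 3431)
10^8 ≡ 3138^2 = 9847044 ≡ 74 (mod 3431)
10^16 ≡ 74^2 = 5476 ≡ 2045 (mod 3431)
10^32 ≡ 2045^2 = 4182025 ≡ 3067 (mod 3431)
10^64 ≡ 3067^2 = 9406489 ≡ 2118 (mod 3431)
10^128 ≡ 2118^2 = 4485924 ≡ 1607 (mod 3431)
10^256 ≡ 1607^2 = 2582449 ≡ 2337 (mod 3431)
10^512 ≡ 2337^2 = 5461569 ≡ 2848 (mod 3431)
10^1024 ≡ 2848^2 = 8111104 ≡ 220 (mod 3431)
10^2048 ≡ 220^2 = 48400 ≡ 366 (mod 3431)
3430 = 2048 + 1024 + 256 + 64 + 32 + 4 + 2 in binary powers of 2.
So 10^3430 ≡ 366 · 220 · 2337 · 2118 · 3067 · 3138 · 100 ≡ 1068 (mod 3431).
Since 1068 ≠ 1, base 10 is a Fermat witness: 3431 is composite.

1068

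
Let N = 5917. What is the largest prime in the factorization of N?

5917 = 61 · 97
97 is prime.
So 5917 = 61 · 97; the largest prime factor is 97.

97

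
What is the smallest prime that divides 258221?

258221 is odd.
Digit sum 20, not divisible by 3.
Ends in 1: not divisible by 5.
7: 258221 = 7·36888 + 5
11: 258221 = 11·23474 + 7
13: 258221 = 13·19863 + 2
17: 258221 = 17·15189 + 8
19: 258221 = 19·13590 + 11
23: 258221 = 23·11227

23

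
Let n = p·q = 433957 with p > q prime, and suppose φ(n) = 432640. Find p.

677

φ(n) = (p−1)(q−1) = n − (p+q) + 1, so p + q = 433957 − 432640 + 1 = 1318.
p and q are the roots of t² − 1318t + 433957 = 0.
Discriminant: 1318² − 4·433957 = 1737124 − 1735828 = 1296; √1296 = 36.
q = (1318 − 36)/2 = 641, p = (1318 + 36)/2 = 677.
Check: 641 · 677 = 433957.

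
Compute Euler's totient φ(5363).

5160

Factor: 5363 = 31 · 173.
φ(5363) = (31−1) · (173−1) = 30 · 172 = 5160.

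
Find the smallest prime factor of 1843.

1843 is odd.
Digit sum 16, not divisible by 3.
Ends in 3: not divisible by 5.
7: 1843 = 7·263 + 2
11: 1843 = 11·167 + 6
13: 1843 = 13·141 + 10
17: 1843 = 17·108 + 7
19: 1843 = 19·97

19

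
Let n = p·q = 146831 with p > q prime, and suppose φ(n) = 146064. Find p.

φ(n) = (p−1)(q−1) = n − (p+q) + 1, so p + q = 146831 − 146064 + 1 = 768.
p and q are the roots of t² − 768t + 146831 = 0.
Discriminant: 768² − 4·146831 = 589824 − 587324 = 2500; √2500 = 50.
q = (768 − 50)/2 = 359, p = (768 + 50)/2 = 409.
Check: 359 · 409 = 146831.

409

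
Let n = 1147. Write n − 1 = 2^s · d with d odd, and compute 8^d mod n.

450

1147 − 1 = 1146 = 2^1 · 573, so d = 573.
8^1 ≡ 8 (mod 1147)
8^2 ≡ 8^2 = 64 ≡ 64 (mod 1147)
8^4 ≡ 64^2 = 4096 ≡ 655 (mod 1147)
8^8 ≡ 655^2 = 429025 ≡ 47 (mod 1147)
8^16 ≡ 47^2 = 2209 ≡ 1062 (mod 1147)
8^32 ≡ 1062^2 = 1127844 ≡ 343 (mod 1147)
8^64 ≡ 343^2 = 117649 ≡ 655 (mod 1147)
8^128 ≡ 655^2 = 429025 ≡ 47 (mod 1147)
8^256 ≡ 47^2 = 2209 ≡ 1062 (mod 1147)
8^512 ≡ 1062^2 = 1127844 ≡ 343 (mod 1147)
573 = 512 + 32 + 16 + 8 + 4 + 1 in binary powers of 2.
So 8^573 ≡ 343 · 343 · 1062 · 47 · 655 · 8 ≡ 450 (mod 1147).
Squaring chain: 450; never reaches −1, so base 8 is a Miller–Rabin witness that 1147 is composite.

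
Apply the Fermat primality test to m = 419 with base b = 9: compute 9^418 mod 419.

9^1 ≡ 9 (mod 419)
9^2 ≡ 9^2 = 81 ≡ 81 (mod 419)
9^4 ≡ 81^2 = 6561 ≡ 276 (mod 419)
9^8 ≡ 276^2 = 76176 ≡ 337 (mod 419)
9^16 ≡ 337^2 = 113569 ≡ 20 (mod 419)
9^32 ≡ 20^2 = 400 ≡ 400 (mod 419)
9^64 ≡ 400^2 = 160000 ≡ 361 (mod 419)
9^128 ≡ 361^2 = 130321 ≡ 12 (mod 419)
9^256 ≡ 12^2 = 144 ≡ 144 (mod 419)
418 = 256 + 128 + 32 + 2 in binary powers of 2.
So 9^418 ≡ 144 · 12 · 400 · 81 ≡ 1 (mod 419).
Since the result is 1, base 9 gives no evidence that 419 is composite.

1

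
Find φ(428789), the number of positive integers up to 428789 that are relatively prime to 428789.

403920

Factor: 428789 = 23 · 103 · 181.
φ(428789) = (23−1) · (103−1) · (181−1) = 22 · 102 · 180 = 403920.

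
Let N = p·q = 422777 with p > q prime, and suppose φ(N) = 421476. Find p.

683

φ(n) = (p−1)(q−1) = n − (p+q) + 1, so p + q = 422777 − 421476 + 1 = 1302.
p and q are the roots of t² − 1302t + 422777 = 0.
Discriminant: 1302² − 4·422777 = 1695204 − 1691108 = 4096; √4096 = 64.
q = (1302 − 64)/2 = 619, p = (1302 + 64)/2 = 683.
Check: 619 · 683 = 422777.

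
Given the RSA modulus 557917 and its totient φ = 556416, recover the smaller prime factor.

673

φ(n) = (p−1)(q−1) = n − (p+q) + 1, so p + q = 557917 − 556416 + 1 = 1502.
p and q are the roots of t² − 1502t + 557917 = 0.
Discriminant: 1502² − 4·557917 = 2256004 − 2231668 = 24336; √24336 = 156.
q = (1502 − 156)/2 = 673, p = (1502 + 156)/2 = 829.
Check: 673 · 829 = 557917.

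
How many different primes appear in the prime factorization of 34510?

34510 = 2 · 17255
17255 = 5 · 3451
3451 = 7 · 493
493 = 17 · 29
34510 = 2 · 5 · 7 · 17 · 29, which has 5 distinct prime factors.

5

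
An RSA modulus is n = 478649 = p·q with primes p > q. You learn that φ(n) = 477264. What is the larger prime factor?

733

φ(n) = (p−1)(q−1) = n − (p+q) + 1, so p + q = 478649 − 477264 + 1 = 1386.
p and q are the roots of t² − 1386t + 478649 = 0.
Discriminant: 1386² − 4·478649 = 1920996 − 1914596 = 6400; √6400 = 80.
q = (1386 − 80)/2 = 653, p = (1386 + 80)/2 = 733.
Check: 653 · 733 = 478649.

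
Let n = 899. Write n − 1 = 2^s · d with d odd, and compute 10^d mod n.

899 − 1 = 898 = 2^1 · 449, so d = 449.
10^1 ≡ 10 (mod 899)
10^2 ≡ 10^2 = 100 ≡ 100 (mod 899)
10^4 ≡ 100^2 = 10000 ≡ 111 (mod 899)
10^8 ≡ 111^2 = 12321 ≡ 634 (mod 899)
10^16 ≡ 634^2 = 401956 ≡ 103 (mod 899)
10^32 ≡ 103^2 = 10609 ≡ 720 (mod 899)
10^64 ≡ 720^2 = 518400 ≡ 576 (mod 899)
10^128 ≡ 576^2 = 331776 ≡ 45 (mod 899)
10^256 ≡ 45^2 = 2025 ≡ 227 (mod 899)
449 = 256 + 128 + 64 + 1 in binary powers of 2.
So 10^449 ≡ 227 · 45 · 576 · 10 ≡ 648 (mod 899).
Squaring chain: 648; never reaches −1, so base 10 is a Miller–Rabin witness that 899 is composite.

648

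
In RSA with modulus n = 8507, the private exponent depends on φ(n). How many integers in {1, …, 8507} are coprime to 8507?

8280

Factor: 8507 = 47 · 181.
φ(8507) = (47−1) · (181−1) = 46 · 180 = 8280.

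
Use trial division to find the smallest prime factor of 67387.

79

67387 is odd.
Digit sum 31, not divisible by 3.
Ends in 7: not divisible by 5.
7: 67387 = 7·9626 + 5
11: 67387 = 11·6126 + 1
13: 67387 = 13·5183 + 8
17: 67387 = 17·3963 + 16
19: 67387 = 19·3546 + 13
23: 67387 = 23·2929 + 20
29: 67387 = 29·2323 + 20
31: 67387 = 31·2173 + 24
37: 67387 = 37·1821 + 10
41: 67387 = 41·1643 + 24
43: 67387 = 43·1567 + 6
47: 67387 = 47·1433 + 36
53: 67387 = 53·1271 + 24
59: 67387 = 59·1142 + 9
61: 67387 = 61·1104 + 43
67: 67387 = 67·1005 + 52
71: 67387 = 71·949 + 8
73: 67387 = 73·923 + 8
79: 67387 = 79·853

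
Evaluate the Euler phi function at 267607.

254400

Factor: 267607 = 41 · 61 · 107.
φ(267607) = (41−1) · (61−1) · (107−1) = 40 · 60 · 106 = 254400.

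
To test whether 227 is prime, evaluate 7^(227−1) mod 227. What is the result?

7^1 ≡ 7 (mod 227)
7^2 ≡ 7^2 = 49 ≡ 49 (mod 227)
7^4 ≡ 49^2 = 2401 ≡ 131 (mod 227)
7^8 ≡ 131^2 = 17161 ≡ 136 (mod 227)
7^16 ≡ 136^2 = 18496 ≡ 109 (mod 227)
7^32 ≡ 109^2 = 11881 ≡ 77 (mod 227)
7^64 ≡ 77^2 = 5929 ≡ 27 (mod 227)
7^128 ≡ 27^2 = 729 ≡ 48 (mod 227)
226 = 128 + 64 + 32 + 2 in binary powers of 2.
So 7^226 ≡ 48 · 27 · 77 · 49 ≡ 1 (mod 227).
Since the result is 1, base 7 gives no evidence that 227 is composite.

1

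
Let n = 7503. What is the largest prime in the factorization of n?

7503 = 3 · 2501
2501 = 41 · 61
61 is prime.
So 7503 = 3 · 41 · 61; the largest prime factor is 61.

61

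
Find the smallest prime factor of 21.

21 is odd.
Digit sum 3, divisible by 3.

3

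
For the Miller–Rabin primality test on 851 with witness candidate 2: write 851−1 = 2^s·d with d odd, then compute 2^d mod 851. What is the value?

542

851 − 1 = 850 = 2^1 · 425, so d = 425.
2^1 ≡ 2 (mod 851)
2^2 ≡ 2^2 = 4 ≡ 4 (mod 851)
2^4 ≡ 4^2 = 16 ≡ 16 (mod 851)
2^8 ≡ 16^2 = 256 ≡ 256 (mod 851)
2^16 ≡ 256^2 = 65536 ≡ 9 (mod 851)
2^32 ≡ 9^2 = 81 ≡ 81 (mod 851)
2^64 ≡ 81^2 = 6561 ≡ 604 (mod 851)
2^128 ≡ 604^2 = 364816 ≡ 588 (mod 851)
2^256 ≡ 588^2 = 345744 ≡ 238 (mod 851)
425 = 256 + 128 + 32 + 8 + 1 in binary powers of 2.
So 2^425 ≡ 238 · 588 · 81 · 256 · 2 ≡ 542 (mod 851).
Squaring chain: 542; never reaches −1, so base 2 is a Miller–Rabin witness that 851 is composite.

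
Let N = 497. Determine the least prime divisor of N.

497 is odd.
Digit sum 20, not divisible by 3.
Ends in 7: not divisible by 5.
7: 497 = 7·71

7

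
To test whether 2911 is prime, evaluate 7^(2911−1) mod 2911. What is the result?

1795

7^1 ≡ 7 (mod 2911)
7^2 ≡ 7^2 = 49 ≡ 49 (mod 2911)
7^4 ≡ 49^2 = 2401 ≡ 2401 (mod 2911)
7^8 ≡ 2401^2 = 5764801 ≡ 1021 (mod 2911)
7^16 ≡ 1021^2 = 1042441 ≡ 303 (mod 2911)
7^32 ≡ 303^2 = 91809 ≡ 1568 (mod 2911)
7^64 ≡ 1568^2 = 2458624 ≡ 1740 (mod 2911)
7^128 ≡ 1740^2 = 3027600 ≡ 160 (mod 2911)
7^256 ≡ 160^2 = 25600 ≡ 2312 (mod 2911)
7^512 ≡ 2312^2 = 5345344 ≡ 748 (mod 2911)
7^1024 ≡ 748^2 = 559504 ≡ 592 (mod 2911)
7^2048 ≡ 592^2 = 350464 ≡ 1144 (mod 2911)
2910 = 2048 + 512 + 256 + 64 + 16 + 8 + 4 + 2 in binary powers of 2.
So 7^2910 ≡ 1144 · 748 · 2312 · 1740 · 303 · 1021 · 2401 · 49 ≡ 1795 (mod 2911).
Since 1795 ≠ 1, base 7 is a Fermat witness: 2911 is composite.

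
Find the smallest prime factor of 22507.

22507 is odd.
Digit sum 16, not divisible by 3.
Ends in 7: not divisible by 5.
7: 22507 = 7·3215 + 2
11: 22507 = 11·2046 + 1
13: 22507 = 13·1731 + 4
17: 22507 = 17·1323 + 16
19: 22507 = 19·1184 + 11
23: 22507 = 23·978 + 13
29: 22507 = 29·776 + 3
31: 22507 = 31·726 + 1
37: 22507 = 37·608 + 11
41: 22507 = 41·548 + 39
43: 22507 = 43·523 + 18
47: 22507 = 47·478 + 41
53: 22507 = 53·424 + 35
59: 22507 = 59·381 + 28
61: 22507 = 61·368 + 59
67: 22507 = 67·335 + 62
71: 22507 = 71·317

71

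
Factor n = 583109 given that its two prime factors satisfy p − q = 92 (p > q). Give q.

719

Since p = q + 92, we have 583109 = q(q + 92), so q² + 92q − 583109 = 0.
Discriminant: 92² + 4·583109 = 8464 + 2332436 = 2340900; √2340900 = 1530.
q = (−92 + 1530)/2 = 719, and p = q + 92 = 811.
Check: 719 · 811 = 583109.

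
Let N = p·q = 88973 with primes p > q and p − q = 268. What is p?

Since p = q + 268, we have 88973 = q(q + 268), so q² + 268q − 88973 = 0.
Discriminant: 268² + 4·88973 = 71824 + 355892 = 427716; √427716 = 654.
q = (−268 + 654)/2 = 193, and p = q + 268 = 461.
Check: 193 · 461 = 88973.

461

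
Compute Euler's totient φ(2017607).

1965600

Factor: 2017607 = 71 · 157 · 181.
φ(2017607) = (71−1) · (157−1) · (181−1) = 70 · 156 · 180 = 1965600.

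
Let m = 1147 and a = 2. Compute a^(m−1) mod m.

529

2^1 ≡ 2 (mod 1147)
2^2 ≡ 2^2 = 4 ≡ 4 (mod 1147)
2^4 ≡ 4^2 = 16 ≡ 16 (mod 1147)
2^8 ≡ 16^2 = 256 ≡ 256 (mod 1147)
2^16 ≡ 256^2 = 65536 ≡ 157 (mod 1147)
2^32 ≡ 157^2 = 24649 ≡ 562 (mod 1147)
2^64 ≡ 562^2 = 315844 ≡ 419 (mod 1147)
2^128 ≡ 419^2 = 175561 ≡ 70 (mod 1147)
2^256 ≡ 70^2 = 4900 ≡ 312 (mod 1147)
2^512 ≡ 312^2 = 97344 ≡ 996 (mod 1147)
2^1024 ≡ 996^2 = 992016 ≡ 1008 (mod 1147)
1146 = 1024 + 64 + 32 + 16 + 8 + 2 in binary powers of 2.
So 2^1146 ≡ 1008 · 419 · 562 · 157 · 256 · 4 ≡ 529 (mod 1147).
Since 529 ≠ 1, base 2 is a Fermat witness: 1147 is composite.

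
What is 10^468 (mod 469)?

10^1 ≡ 10 (mod 469)
10^2 ≡ 10^2 = 100 ≡ 100 (mod 469)
10^4 ≡ 100^2 = 10000 ≡ 151 (mod 469)
10^8 ≡ 151^2 = 22801 ≡ 289 (mod 469)
10^16 ≡ 289^2 = 83521 ≡ 39 (mod 469)
10^32 ≡ 39^2 = 1521 ≡ 114 (mod 469)
10^64 ≡ 114^2 = 12996 ≡ 333 (mod 469)
10^128 ≡ 333^2 = 110889 ≡ 205 (mod 469)
10^256 ≡ 205^2 = 42025 ≡ 284 (mod 469)
468 = 256 + 128 + 64 + 16 + 4 in binary powers of 2.
So 10^468 ≡ 284 · 205 · 333 · 39 · 151 ≡ 92 (mod 469).
Since 92 ≠ 1, base 10 is a Fermat witness: 469 is composite.

92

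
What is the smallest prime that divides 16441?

16441 is odd.
Digit sum 16, not divisible by 3.
Ends in 1: not divisible by 5.
7: 16441 = 7·2348 + 5
11: 16441 = 11·1494 + 7
13: 16441 = 13·1264 + 9
17: 16441 = 17·967 + 2
19: 16441 = 19·865 + 6
23: 16441 = 23·714 + 19
29: 16441 = 29·566 + 27
31: 16441 = 31·530 + 11
37: 16441 = 37·444 + 13
41: 16441 = 41·401

41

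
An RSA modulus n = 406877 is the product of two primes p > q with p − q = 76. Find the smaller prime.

Since p = q + 76, we have 406877 = q(q + 76), so q² + 76q − 406877 = 0.
Discriminant: 76² + 4·406877 = 5776 + 1627508 = 1633284; √1633284 = 1278.
q = (−76 + 1278)/2 = 601, and p = q + 76 = 677.
Check: 601 · 677 = 406877.

601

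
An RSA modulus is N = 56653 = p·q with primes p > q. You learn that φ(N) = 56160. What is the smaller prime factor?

φ(n) = (p−1)(q−1) = n − (p+q) + 1, so p + q = 56653 − 56160 + 1 = 494.
p and q are the roots of t² − 494t + 56653 = 0.
Discriminant: 494² − 4·56653 = 244036 − 226612 = 17424; √17424 = 132.
q = (494 − 132)/2 = 181, p = (494 + 132)/2 = 313.
Check: 181 · 313 = 56653.

181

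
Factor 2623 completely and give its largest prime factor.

61

2623 = 43 · 61
61 is prime.
So 2623 = 43 · 61; the largest prime factor is 61.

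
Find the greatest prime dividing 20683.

20683 = 13 · 1591
1591 = 37 · 43
43 is prime.
So 20683 = 13 · 37 · 43; the largest prime factor is 43.

43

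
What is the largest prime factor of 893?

893 = 19 · 47
47 is prime.
So 893 = 19 · 47; the largest prime factor is 47.

47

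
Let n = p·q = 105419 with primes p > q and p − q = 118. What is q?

Since p = q + 118, we have 105419 = q(q + 118), so q² + 118q − 105419 = 0.
Discriminant: 118² + 4·105419 = 13924 + 421676 = 435600; √435600 = 660.
q = (−118 + 660)/2 = 271, and p = q + 118 = 389.
Check: 271 · 389 = 105419.

271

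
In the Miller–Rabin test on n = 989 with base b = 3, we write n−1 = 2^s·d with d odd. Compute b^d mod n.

989 − 1 = 988 = 2^2 · 247, so d = 247.
3^1 ≡ 3 (mod 989)
3^2 ≡ 3^2 = 9 ≡ 9 (mod 989)
3^4 ≡ 9^2 = 81 ≡ 81 (mod 989)
3^8 ≡ 81^2 = 6561 ≡ 627 (mod 989)
3^16 ≡ 627^2 = 393129 ≡ 496 (mod 989)
3^32 ≡ 496^2 = 246016 ≡ 744 (mod 989)
3^64 ≡ 744^2 = 553536 ≡ 685 (mod 989)
3^128 ≡ 685^2 = 469225 ≡ 439 (mod 989)
247 = 128 + 64 + 32 + 16 + 4 + 2 + 1 in binary powers of 2.
So 3^247 ≡ 439 · 685 · 744 · 496 · 81 · 9 · 3 ≡ 450 (mod 989).
Squaring chain: 450 → 744; never reaches −1, so base 3 is a Miller–Rabin witness that 989 is composite.

450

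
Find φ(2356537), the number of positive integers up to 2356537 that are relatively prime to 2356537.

2302752

Factor: 2356537 = 103 · 137 · 167.
φ(2356537) = (103−1) · (137−1) · (167−1) = 102 · 136 · 166 = 2302752.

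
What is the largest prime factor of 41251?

83

41251 = 7 · 5893
5893 = 71 · 83
83 is prime.
So 41251 = 7 · 71 · 83; the largest prime factor is 83.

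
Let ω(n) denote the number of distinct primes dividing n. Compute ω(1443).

1443 = 3 · 481
481 = 13 · 37
1443 = 3 · 13 · 37, which has 3 distinct prime factors.

3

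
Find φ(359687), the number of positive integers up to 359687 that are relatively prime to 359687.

340704

Factor: 359687 = 29 · 79 · 157.
φ(359687) = (29−1) · (79−1) · (157−1) = 28 · 78 · 156 = 340704.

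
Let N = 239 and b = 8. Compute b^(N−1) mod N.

8^1 ≡ 8 (mod 239)
8^2 ≡ 8^2 = 64 ≡ 64 (mod 239)
8^4 ≡ 64^2 = 4096 ≡ 33 (mod 239)
8^8 ≡ 33^2 = 1089 ≡ 133 (mod 239)
8^16 ≡ 133^2 = 17689 ≡ 3 (mod 239)
8^32 ≡ 3^2 = 9 ≡ 9 (mod 239)
8^64 ≡ 9^2 = 81 ≡ 81 (mod 239)
8^128 ≡ 81^2 = 6561 ≡ 108 (mod 239)
238 = 128 + 64 + 32 + 8 + 4 + 2 in binary powers of 2.
So 8^238 ≡ 108 · 81 · 9 · 133 · 33 · 64 ≡ 1 (mod 239).
Since the result is 1, base 8 gives no evidence that 239 is composite.

1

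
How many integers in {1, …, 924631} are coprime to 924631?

891480

Factor: 924631 = 47 · 103 · 191.
φ(924631) = (47−1) · (103−1) · (191−1) = 46 · 102 · 190 = 891480.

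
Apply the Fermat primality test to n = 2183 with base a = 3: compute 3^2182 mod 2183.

3^1 ≡ 3 (mod 2183)
3^2 ≡ 3^2 = 9 ≡ 9 (mod 2183)
3^4 ≡ 9^2 = 81 ≡ 81 (mod 2183)
3^8 ≡ 81^2 = 6561 ≡ 12 (mod 2183)
3^16 ≡ 12^2 = 144 ≡ 144 (mod 2183)
3^32 ≡ 144^2 = 20736 ≡ 1089 (mod 2183)
3^64 ≡ 1089^2 = 1185921 ≡ 552 (mod 2183)
3^128 ≡ 552^2 = 304704 ≡ 1267 (mod 2183)
3^256 ≡ 1267^2 = 1605289 ≡ 784 (mod 2183)
3^512 ≡ 784^2 = 614656 ≡ 1233 (mod 2183)
3^1024 ≡ 1233^2 = 1520289 ≡ 921 (mod 2183)
3^2048 ≡ 921^2 = 848241 ≡ 1237 (mod 2183)
2182 = 2048 + 128 + 4 + 2 in binary powers of 2.
So 3^2182 ≡ 1237 · 1267 · 81 · 9 ≡ 1302 (mod 2183).
Since 1302 ≠ 1, base 3 is a Fermat witness: 2183 is composite.

1302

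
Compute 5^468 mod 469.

148

5^1 ≡ 5 (mod 469)
5^2 ≡ 5^2 = 25 ≡ 25 (mod 469)
5^4 ≡ 25^2 = 625 ≡ 156 (mod 469)
5^8 ≡ 156^2 = 24336 ≡ 417 (mod 469)
5^16 ≡ 417^2 = 173889 ≡ 359 (mod 469)
5^32 ≡ 359^2 = 128881 ≡ 375 (mod 469)
5^64 ≡ 375^2 = 140625 ≡ 394 (mod 469)
5^128 ≡ 394^2 = 155236 ≡ 466 (mod 469)
5^256 ≡ 466^2 = 217156 ≡ 9 (mod 469)
468 = 256 + 128 + 64 + 16 + 4 in binary powers of 2.
So 5^468 ≡ 9 · 466 · 394 · 359 · 156 ≡ 148 (mod 469).
Since 148 ≠ 1, base 5 is a Fermat witness: 469 is composite.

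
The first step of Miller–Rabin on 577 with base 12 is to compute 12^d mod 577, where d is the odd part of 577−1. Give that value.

550

577 − 1 = 576 = 2^6 · 9, so d = 9.
12^1 ≡ 12 (mod 577)
12^2 ≡ 12^2 = 144 ≡ 144 (mod 577)
12^4 ≡ 144^2 = 20736 ≡ 541 (mod 577)
12^8 ≡ 541^2 = 292681 ≡ 142 (mod 577)
9 = 8 + 1 in binary powers of 2.
So 12^9 ≡ 142 · 12 ≡ 550 (mod 577).
Squaring chain: 550 → 152 → 24 → 576 → 1 → 1; reaches −1, so base 12 does not prove 577 composite.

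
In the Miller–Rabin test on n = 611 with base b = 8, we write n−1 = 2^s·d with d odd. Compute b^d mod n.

611 − 1 = 610 = 2^1 · 305, so d = 305.
8^1 ≡ 8 (mod 611)
8^2 ≡ 8^2 = 64 ≡ 64 (mod 611)
8^4 ≡ 64^2 = 4096 ≡ 430 (mod 611)
8^8 ≡ 430^2 = 184900 ≡ 378 (mod 611)
8^16 ≡ 378^2 = 142884 ≡ 521 (mod 611)
8^32 ≡ 521^2 = 271441 ≡ 157 (mod 611)
8^64 ≡ 157^2 = 24649 ≡ 209 (mod 611)
8^128 ≡ 209^2 = 43681 ≡ 300 (mod 611)
8^256 ≡ 300^2 = 90000 ≡ 183 (mod 611)
305 = 256 + 32 + 16 + 1 in binary powers of 2.
So 8^305 ≡ 183 · 157 · 521 · 8 ≡ 307 (mod 611).
Squaring chain: 307; never reaches −1, so base 8 is a Miller–Rabin witness that 611 is composite.

307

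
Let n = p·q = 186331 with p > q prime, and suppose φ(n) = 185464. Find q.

389

φ(n) = (p−1)(q−1) = n − (p+q) + 1, so p + q = 186331 − 185464 + 1 = 868.
p and q are the roots of t² − 868t + 186331 = 0.
Discriminant: 868² − 4·186331 = 753424 − 745324 = 8100; √8100 = 90.
q = (868 − 90)/2 = 389, p = (868 + 90)/2 = 479.
Check: 389 · 479 = 186331.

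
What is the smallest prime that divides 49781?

49781 is odd.
Digit sum 29, not divisible by 3.
Ends in 1: not divisible by 5.
7: 49781 = 7·7111 + 4
11: 49781 = 11·4525 + 6
13: 49781 = 13·3829 + 4
17: 49781 = 17·2928 + 5
19: 49781 = 19·2620 + 1
23: 49781 = 23·2164 + 9
29: 49781 = 29·1716 + 17
31: 49781 = 31·1605 + 26
37: 49781 = 37·1345 + 16
41: 49781 = 41·1214 + 7
43: 49781 = 43·1157 + 30
47: 49781 = 47·1059 + 8
53: 49781 = 53·939 + 14
59: 49781 = 59·843 + 44
61: 49781 = 61·816 + 5
67: 49781 = 67·743

67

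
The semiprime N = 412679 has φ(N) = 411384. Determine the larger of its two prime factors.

733

φ(n) = (p−1)(q−1) = n − (p+q) + 1, so p + q = 412679 − 411384 + 1 = 1296.
p and q are the roots of t² − 1296t + 412679 = 0.
Discriminant: 1296² − 4·412679 = 1679616 − 1650716 = 28900; √28900 = 170.
q = (1296 − 170)/2 = 563, p = (1296 + 170)/2 = 733.
Check: 563 · 733 = 412679.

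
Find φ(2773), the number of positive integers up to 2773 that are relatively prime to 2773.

Factor: 2773 = 47 · 59.
φ(2773) = (47−1) · (59−1) = 46 · 58 = 2668.

2668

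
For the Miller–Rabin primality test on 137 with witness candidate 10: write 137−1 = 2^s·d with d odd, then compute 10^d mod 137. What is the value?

137 − 1 = 136 = 2^3 · 17, so d = 17.
10^1 ≡ 10 (mod 137)
10^2 ≡ 10^2 = 100 ≡ 100 (mod 137)
10^4 ≡ 100^2 = 10000 ≡ 136 (mod 137)
10^8 ≡ 136^2 = 18496 ≡ 1 (mod 137)
10^16 ≡ 1^2 = 1 ≡ 1 (mod 137)
17 = 16 + 1 in binary powers of 2.
So 10^17 ≡ 1 · 10 ≡ 10 (mod 137).
Squaring chain: 10 → 100 → 136; reaches −1, so base 10 does not prove 137 composite.

10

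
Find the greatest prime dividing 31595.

89

31595 = 5 · 6319
6319 = 71 · 89
89 is prime.
So 31595 = 5 · 71 · 89; the largest prime factor is 89.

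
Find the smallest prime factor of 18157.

67

18157 is odd.
Digit sum 22, not divisible by 3.
Ends in 7: not divisible by 5.
7: 18157 = 7·2593 + 6
11: 18157 = 11·1650 + 7
13: 18157 = 13·1396 + 9
17: 18157 = 17·1068 + 1
19: 18157 = 19·955 + 12
23: 18157 = 23·789 + 10
29: 18157 = 29·626 + 3
31: 18157 = 31·585 + 22
37: 18157 = 37·490 + 27
41: 18157 = 41·442 + 35
43: 18157 = 43·422 + 11
47: 18157 = 47·386 + 15
53: 18157 = 53·342 + 31
59: 18157 = 59·307 + 44
61: 18157 = 61·297 + 40
67: 18157 = 67·271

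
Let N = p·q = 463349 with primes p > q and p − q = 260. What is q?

Since p = q + 260, we have 463349 = q(q + 260), so q² + 260q − 463349 = 0.
Discriminant: 260² + 4·463349 = 67600 + 1853396 = 1920996; √1920996 = 1386.
q = (−260 + 1386)/2 = 563, and p = q + 260 = 823.
Check: 563 · 823 = 463349.

563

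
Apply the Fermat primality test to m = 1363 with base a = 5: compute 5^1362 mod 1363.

306

5^1 ≡ 5 (mod 1363)
5^2 ≡ 5^2 = 25 ≡ 25 (mod 1363)
5^4 ≡ 25^2 = 625 ≡ 625 (mod 1363)
5^8 ≡ 625^2 = 390625 ≡ 807 (mod 1363)
5^16 ≡ 807^2 = 651249 ≡ 1098 (mod 1363)
5^32 ≡ 1098^2 = 1205604 ≡ 712 (mod 1363)
5^64 ≡ 712^2 = 506944 ≡ 1271 (mod 1363)
5^128 ≡ 1271^2 = 1615441 ≡ 286 (mod 1363)
5^256 ≡ 286^2 = 81796 ≡ 16 (mod 1363)
5^512 ≡ 16^2 = 256 ≡ 256 (mod 1363)
5^1024 ≡ 256^2 = 65536 ≡ 112 (mod 1363)
1362 = 1024 + 256 + 64 + 16 + 2 in binary powers of 2.
So 5^1362 ≡ 112 · 16 · 1271 · 1098 · 25 ≡ 306 (mod 1363).
Since 306 ≠ 1, base 5 is a Fermat witness: 1363 is composite.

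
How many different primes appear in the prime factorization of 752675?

752675 = 5^2 · 30107
30107 = 7 · 4301
4301 = 11 · 391
391 = 17 · 23
752675 = 5^2 · 7 · 11 · 17 · 23, which has 5 distinct prime factors.

5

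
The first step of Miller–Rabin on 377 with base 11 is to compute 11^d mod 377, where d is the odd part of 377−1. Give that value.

377 − 1 = 376 = 2^3 · 47, so d = 47.
11^1 ≡ 11 (mod 377)
11^2 ≡ 11^2 = 121 ≡ 121 (mod 377)
11^4 ≡ 121^2 = 14641 ≡ 315 (mod 377)
11^8 ≡ 315^2 = 99225 ≡ 74 (mod 377)
11^16 ≡ 74^2 = 5476 ≡ 198 (mod 377)
11^32 ≡ 198^2 = 39204 ≡ 373 (mod 377)
47 = 32 + 8 + 4 + 2 + 1 in binary powers of 2.
So 11^47 ≡ 373 · 74 · 315 · 121 · 11 ≡ 305 (mod 377).
Squaring chain: 305 → 283 → 165; never reaches −1, so base 11 is a Miller–Rabin witness that 377 is composite.

305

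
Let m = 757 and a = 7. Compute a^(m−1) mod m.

7^1 ≡ 7 (mod 757)
7^2 ≡ 7^2 = 49 ≡ 49 (mod 757)
7^4 ≡ 49^2 = 2401 ≡ 130 (mod 757)
7^8 ≡ 130^2 = 16900 ≡ 246 (mod 757)
7^16 ≡ 246^2 = 60516 ≡ 713 (mod 757)
7^32 ≡ 713^2 = 508369 ≡ 422 (mod 757)
7^64 ≡ 422^2 = 178084 ≡ 189 (mod 757)
7^128 ≡ 189^2 = 35721 ≡ 142 (mod 757)
7^256 ≡ 142^2 = 20164 ≡ 482 (mod 757)
7^512 ≡ 482^2 = 232324 ≡ 682 (mod 757)
756 = 512 + 128 + 64 + 32 + 16 + 4 in binary powers of 2.
So 7^756 ≡ 682 · 142 · 189 · 422 · 713 · 130 ≡ 1 (mod 757).
Since the result is 1, base 7 gives no evidence that 757 is composite.

1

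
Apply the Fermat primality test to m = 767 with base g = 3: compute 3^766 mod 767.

146

3^1 ≡ 3 (mod 767)
3^2 ≡ 3^2 = 9 ≡ 9 (mod 767)
3^4 ≡ 9^2 = 81 ≡ 81 (mod 767)
3^8 ≡ 81^2 = 6561 ≡ 425 (mod 767)
3^16 ≡ 425^2 = 180625 ≡ 380 (mod 767)
3^32 ≡ 380^2 = 144400 ≡ 204 (mod 767)
3^64 ≡ 204^2 = 41616 ≡ 198 (mod 767)
3^128 ≡ 198^2 = 39204 ≡ 87 (mod 767)
3^256 ≡ 87^2 = 7569 ≡ 666 (mod 767)
3^512 ≡ 666^2 = 443556 ≡ 230 (mod 767)
766 = 512 + 128 + 64 + 32 + 16 + 8 + 4 + 2 in binary powers of 2.
So 3^766 ≡ 230 · 87 · 198 · 204 · 380 · 425 · 81 · 9 ≡ 146 (mod 767).
Since 146 ≠ 1, base 3 is a Fermat witness: 767 is composite.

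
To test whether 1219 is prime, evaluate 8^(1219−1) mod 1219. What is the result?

8^1 ≡ 8 (mod 1219)
8^2 ≡ 8^2 = 64 ≡ 64 (mod 1219)
8^4 ≡ 64^2 = 4096 ≡ 439 (mod 1219)
8^8 ≡ 439^2 = 192721 ≡ 119 (mod 1219)
8^16 ≡ 119^2 = 14161 ≡ 752 (mod 1219)
8^32 ≡ 752^2 = 565504 ≡ 1107 (mod 1219)
8^64 ≡ 1107^2 = 1225449 ≡ 354 (mod 1219)
8^128 ≡ 354^2 = 125316 ≡ 978 (mod 1219)
8^256 ≡ 978^2 = 956484 ≡ 788 (mod 1219)
8^512 ≡ 788^2 = 620944 ≡ 473 (mod 1219)
8^1024 ≡ 473^2 = 223729 ≡ 652 (mod 1219)
1218 = 1024 + 128 + 64 + 2 in binary powers of 2.
So 8^1218 ≡ 652 · 978 · 354 · 64 ≡ 855 (mod 1219).
Since 855 ≠ 1, base 8 is a Fermat witness: 1219 is composite.

855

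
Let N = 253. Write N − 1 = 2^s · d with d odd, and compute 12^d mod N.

253 − 1 = 252 = 2^2 · 63, so d = 63.
12^1 ≡ 12 (mod 253)
12^2 ≡ 12^2 = 144 ≡ 144 (mod 253)
12^4 ≡ 144^2 = 20736 ≡ 243 (mod 253)
12^8 ≡ 243^2 = 59049 ≡ 100 (mod 253)
12^16 ≡ 100^2 = 10000 ≡ 133 (mod 253)
12^32 ≡ 133^2 = 17689 ≡ 232 (mod 253)
63 = 32 + 16 + 8 + 4 + 2 + 1 in binary powers of 2.
So 12^63 ≡ 232 · 133 · 100 · 243 · 144 · 12 ≡ 100 (mod 253).
Squaring chain: 100 → 133; never reaches −1, so base 12 is a Miller–Rabin witness that 253 is composite.

100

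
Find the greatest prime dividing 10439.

73

10439 = 11 · 949
949 = 13 · 73
73 is prime.
So 10439 = 11 · 13 · 73; the largest prime factor is 73.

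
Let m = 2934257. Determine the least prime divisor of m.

2934257 is odd.
Digit sum 32, not divisible by 3.
Ends in 7: not divisible by 5.
7: 2934257 = 7·419179 + 4
11: 2934257 = 11·266750 + 7
13: 2934257 = 13·225712 + 1
17: 2934257 = 17·172603 + 6
19: 2934257 = 19·154434 + 11
23: 2934257 = 23·127576 + 9
29: 2934257 = 29·101181 + 8
31: 2934257 = 31·94653 + 14
37: 2934257 = 37·79304 + 9
41: 2934257 = 41·71567 + 10
43: 2934257 = 43·68238 + 23
47: 2934257 = 47·62431

47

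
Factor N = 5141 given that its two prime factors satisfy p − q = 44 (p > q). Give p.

Since p = q + 44, we have 5141 = q(q + 44), so q² + 44q − 5141 = 0.
Discriminant: 44² + 4·5141 = 1936 + 20564 = 22500; √22500 = 150.
q = (−44 + 150)/2 = 53, and p = q + 44 = 97.
Check: 53 · 97 = 5141.

97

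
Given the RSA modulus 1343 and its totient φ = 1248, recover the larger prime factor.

φ(n) = (p−1)(q−1) = n − (p+q) + 1, so p + q = 1343 − 1248 + 1 = 96.
p and q are the roots of t² − 96t + 1343 = 0.
Discriminant: 96² − 4·1343 = 9216 − 5372 = 3844; √3844 = 62.
q = (96 − 62)/2 = 17, p = (96 + 62)/2 = 79.
Check: 17 · 79 = 1343.

79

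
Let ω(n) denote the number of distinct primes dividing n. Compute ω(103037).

4

103037 = 11 · 9367
9367 = 17 · 551
551 = 19 · 29
103037 = 11 · 17 · 19 · 29, which has 4 distinct prime factors.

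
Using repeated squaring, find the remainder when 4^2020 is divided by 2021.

385

4^1 ≡ 4 (mod 2021)
4^2 ≡ 4^2 = 16 ≡ 16 (mod 2021)
4^4 ≡ 16^2 = 256 ≡ 256 (mod 2021)
4^8 ≡ 256^2 = 65536 ≡ 864 (mod 2021)
4^16 ≡ 864^2 = 746496 ≡ 747 (mod 2021)
4^32 ≡ 747^2 = 558009 ≡ 213 (mod 2021)
4^64 ≡ 213^2 = 45369 ≡ 907 (mod 2021)
4^128 ≡ 907^2 = 822649 ≡ 102 (mod 2021)
4^256 ≡ 102^2 = 10404 ≡ 299 (mod 2021)
4^512 ≡ 299^2 = 89401 ≡ 477 (mod 2021)
4^1024 ≡ 477^2 = 227529 ≡ 1177 (mod 2021)
2020 = 1024 + 512 + 256 + 128 + 64 + 32 + 4 in binary powers of 2.
So 4^2020 ≡ 1177 · 477 · 299 · 102 · 907 · 213 · 256 ≡ 385 (mod 2021).
Since 385 ≠ 1, base 4 is a Fermat witness: 2021 is composite.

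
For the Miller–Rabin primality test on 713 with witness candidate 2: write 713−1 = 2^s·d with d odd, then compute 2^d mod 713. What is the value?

140

713 − 1 = 712 = 2^3 · 89, so d = 89.
2^1 ≡ 2 (mod 713)
2^2 ≡ 2^2 = 4 ≡ 4 (mod 713)
2^4 ≡ 4^2 = 16 ≡ 16 (mod 713)
2^8 ≡ 16^2 = 256 ≡ 256 (mod 713)
2^16 ≡ 256^2 = 65536 ≡ 653 (mod 713)
2^32 ≡ 653^2 = 426409 ≡ 35 (mod 713)
2^64 ≡ 35^2 = 1225 ≡ 512 (mod 713)
89 = 64 + 16 + 8 + 1 in binary powers of 2.
So 2^89 ≡ 512 · 653 · 256 · 2 ≡ 140 (mod 713).
Squaring chain: 140 → 349 → 591; never reaches −1, so base 2 is a Miller–Rabin witness that 713 is composite.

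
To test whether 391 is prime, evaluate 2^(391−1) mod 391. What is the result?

2^1 ≡ 2 (mod 391)
2^2 ≡ 2^2 = 4 ≡ 4 (mod 391)
2^4 ≡ 4^2 = 16 ≡ 16 (mod 391)
2^8 ≡ 16^2 = 256 ≡ 256 (mod 391)
2^16 ≡ 256^2 = 65536 ≡ 239 (mod 391)
2^32 ≡ 239^2 = 57121 ≡ 35 (mod 391)
2^64 ≡ 35^2 = 1225 ≡ 52 (mod 391)
2^128 ≡ 52^2 = 2704 ≡ 358 (mod 391)
2^256 ≡ 358^2 = 128164 ≡ 307 (mod 391)
390 = 256 + 128 + 4 + 2 in binary powers of 2.
So 2^390 ≡ 307 · 358 · 16 · 4 ≡ 285 (mod 391).
Since 285 ≠ 1, base 2 is a Fermat witness: 391 is composite.

285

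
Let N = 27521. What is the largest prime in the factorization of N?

27521 = 13 · 2117
2117 = 29 · 73
73 is prime.
So 27521 = 13 · 29 · 73; the largest prime factor is 73.

73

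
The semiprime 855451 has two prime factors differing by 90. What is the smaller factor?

881

Since p = q + 90, we have 855451 = q(q + 90), so q² + 90q − 855451 = 0.
Discriminant: 90² + 4·855451 = 8100 + 3421804 = 3429904; √3429904 = 1852.
q = (−90 + 1852)/2 = 881, and p = q + 90 = 971.
Check: 881 · 971 = 855451.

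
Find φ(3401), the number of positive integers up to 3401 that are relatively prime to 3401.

Factor: 3401 = 19 · 179.
φ(3401) = (19−1) · (179−1) = 18 · 178 = 3204.

3204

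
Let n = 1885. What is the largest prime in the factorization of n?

1885 = 5 · 377
377 = 13 · 29
29 is prime.
So 1885 = 5 · 13 · 29; the largest prime factor is 29.

29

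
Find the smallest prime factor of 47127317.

83

47127317 is odd.
Digit sum 32, not divisible by 3.
Ends in 7: not divisible by 5.
7: 47127317 = 7·6732473 + 6
11: 47127317 = 11·4284301 + 6
13: 47127317 = 13·3625178 + 3
17: 47127317 = 17·2772195 + 2
19: 47127317 = 19·2480385 + 2
23: 47127317 = 23·2049013 + 18
29: 47127317 = 29·1625079 + 26
31: 47127317 = 31·1520236 + 1
37: 47127317 = 37·1273711 + 10
41: 47127317 = 41·1149446 + 31
43: 47127317 = 43·1095984 + 5
47: 47127317 = 47·1002708 + 41
53: 47127317 = 53·889194 + 35
59: 47127317 = 59·798768 + 5
61: 47127317 = 61·772578 + 59
67: 47127317 = 67·703392 + 53
71: 47127317 = 71·663765 + 2
73: 47127317 = 73·645579 + 50
79: 47127317 = 79·596548 + 25
83: 47127317 = 83·567799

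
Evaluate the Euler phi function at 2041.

1872

Factor: 2041 = 13 · 157.
φ(2041) = (13−1) · (157−1) = 12 · 156 = 1872.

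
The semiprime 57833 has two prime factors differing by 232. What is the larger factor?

Since p = q + 232, we have 57833 = q(q + 232), so q² + 232q − 57833 = 0.
Discriminant: 232² + 4·57833 = 53824 + 231332 = 285156; √285156 = 534.
q = (−232 + 534)/2 = 151, and p = q + 232 = 383.
Check: 151 · 383 = 57833.

383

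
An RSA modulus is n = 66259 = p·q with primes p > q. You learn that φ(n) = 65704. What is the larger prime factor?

φ(n) = (p−1)(q−1) = n − (p+q) + 1, so p + q = 66259 − 65704 + 1 = 556.
p and q are the roots of t² − 556t + 66259 = 0.
Discriminant: 556² − 4·66259 = 309136 − 265036 = 44100; √44100 = 210.
q = (556 − 210)/2 = 173, p = (556 + 210)/2 = 383.
Check: 173 · 383 = 66259.

383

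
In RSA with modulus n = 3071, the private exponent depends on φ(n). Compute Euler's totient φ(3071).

2952

Factor: 3071 = 37 · 83.
φ(3071) = (37−1) · (83−1) = 36 · 82 = 2952.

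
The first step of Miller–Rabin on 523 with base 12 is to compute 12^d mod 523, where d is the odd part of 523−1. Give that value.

523 − 1 = 522 = 2^1 · 261, so d = 261.
12^1 ≡ 12 (mod 523)
12^2 ≡ 12^2 = 144 ≡ 144 (mod 523)
12^4 ≡ 144^2 = 20736 ≡ 339 (mod 523)
12^8 ≡ 339^2 = 114921 ≡ 384 (mod 523)
12^16 ≡ 384^2 = 147456 ≡ 493 (mod 523)
12^32 ≡ 493^2 = 243049 ≡ 377 (mod 523)
12^64 ≡ 377^2 = 142129 ≡ 396 (mod 523)
12^128 ≡ 396^2 = 156816 ≡ 439 (mod 523)
12^256 ≡ 439^2 = 192721 ≡ 257 (mod 523)
261 = 256 + 4 + 1 in binary powers of 2.
So 12^261 ≡ 257 · 339 · 12 ≡ 522 (mod 523).
Since 12^d ≡ 522 (mod 523), base 12 does not prove 523 composite.

522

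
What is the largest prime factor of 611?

47

611 = 13 · 47
47 is prime.
So 611 = 13 · 47; the largest prime factor is 47.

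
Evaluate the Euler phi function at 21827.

Factor: 21827 = 13 · 23 · 73.
φ(21827) = (13−1) · (23−1) · (73−1) = 12 · 22 · 72 = 19008.

19008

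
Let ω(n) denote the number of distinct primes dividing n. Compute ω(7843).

3

7843 = 11 · 713
713 = 23 · 31
7843 = 11 · 23 · 31, which has 3 distinct prime factors.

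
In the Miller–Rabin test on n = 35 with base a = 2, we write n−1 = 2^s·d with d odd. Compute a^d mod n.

35 − 1 = 34 = 2^1 · 17, so d = 17.
2^1 ≡ 2 (mod 35)
2^2 ≡ 2^2 = 4 ≡ 4 (mod 35)
2^4 ≡ 4^2 = 16 ≡ 16 (mod 35)
2^8 ≡ 16^2 = 256 ≡ 11 (mod 35)
2^16 ≡ 11^2 = 121 ≡ 16 (mod 35)
17 = 16 + 1 in binary powers of 2.
So 2^17 ≡ 16 · 2 ≡ 32 (mod 35).
Squaring chain: 32; never reaches −1, so base 2 is a Miller–Rabin witness that 35 is composite.

32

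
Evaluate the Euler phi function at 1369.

1332

Factor: 1369 = 37^2.
φ(1369) = 37^1·(37−1) = 1332.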